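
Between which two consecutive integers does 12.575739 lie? 12 and 13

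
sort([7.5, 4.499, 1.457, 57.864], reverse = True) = [57.864, 7.5, 4.499, 1.457]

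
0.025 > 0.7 False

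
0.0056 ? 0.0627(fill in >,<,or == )<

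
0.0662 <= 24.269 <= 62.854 True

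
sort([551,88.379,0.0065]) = [0.0065,88.379,551]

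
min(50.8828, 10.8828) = 10.8828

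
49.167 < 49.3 True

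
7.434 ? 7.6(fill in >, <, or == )<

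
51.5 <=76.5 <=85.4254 True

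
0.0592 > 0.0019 True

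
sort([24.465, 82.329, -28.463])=[-28.463, 24.465, 82.329]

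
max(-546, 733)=733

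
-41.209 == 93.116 False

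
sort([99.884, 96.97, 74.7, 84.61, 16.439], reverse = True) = [99.884, 96.97, 84.61, 74.7, 16.439]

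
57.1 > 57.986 False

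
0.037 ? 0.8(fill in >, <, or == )<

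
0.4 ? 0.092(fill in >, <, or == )>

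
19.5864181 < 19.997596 True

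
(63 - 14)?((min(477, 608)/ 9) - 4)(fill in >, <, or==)==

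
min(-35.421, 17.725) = -35.421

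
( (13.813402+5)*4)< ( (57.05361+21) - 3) False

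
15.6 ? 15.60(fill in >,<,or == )==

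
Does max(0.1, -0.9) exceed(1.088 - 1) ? Yes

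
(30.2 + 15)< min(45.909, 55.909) True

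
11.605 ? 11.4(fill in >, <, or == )>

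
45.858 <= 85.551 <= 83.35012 False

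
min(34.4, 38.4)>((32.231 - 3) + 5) True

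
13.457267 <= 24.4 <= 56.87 True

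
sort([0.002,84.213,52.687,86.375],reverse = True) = [86.375,84.213,52.687,0.002]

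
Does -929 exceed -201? No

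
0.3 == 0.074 False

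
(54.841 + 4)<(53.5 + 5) False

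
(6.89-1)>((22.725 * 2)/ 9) True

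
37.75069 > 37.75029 True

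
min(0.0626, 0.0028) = 0.0028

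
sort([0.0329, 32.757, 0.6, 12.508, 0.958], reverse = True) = [32.757, 12.508, 0.958, 0.6, 0.0329]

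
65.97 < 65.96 False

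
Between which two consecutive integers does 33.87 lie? 33 and 34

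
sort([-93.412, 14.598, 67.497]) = [-93.412, 14.598, 67.497]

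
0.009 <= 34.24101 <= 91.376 True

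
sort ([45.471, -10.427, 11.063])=[-10.427, 11.063, 45.471]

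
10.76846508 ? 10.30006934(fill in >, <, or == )>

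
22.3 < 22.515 True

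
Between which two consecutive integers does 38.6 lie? 38 and 39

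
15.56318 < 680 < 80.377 False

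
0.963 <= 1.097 True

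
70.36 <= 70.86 True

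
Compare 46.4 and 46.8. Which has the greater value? 46.8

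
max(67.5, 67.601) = 67.601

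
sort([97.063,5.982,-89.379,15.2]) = [-89.379,5.982,15.2,97.063]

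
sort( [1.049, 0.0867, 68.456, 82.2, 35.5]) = [0.0867, 1.049, 35.5, 68.456, 82.2]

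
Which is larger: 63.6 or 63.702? 63.702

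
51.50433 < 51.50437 True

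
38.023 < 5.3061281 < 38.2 False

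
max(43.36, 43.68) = 43.68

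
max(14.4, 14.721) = 14.721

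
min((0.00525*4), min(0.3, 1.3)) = 0.021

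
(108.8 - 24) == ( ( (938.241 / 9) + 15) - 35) False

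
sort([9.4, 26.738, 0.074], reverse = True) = [26.738, 9.4, 0.074]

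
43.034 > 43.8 False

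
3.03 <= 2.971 False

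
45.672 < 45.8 True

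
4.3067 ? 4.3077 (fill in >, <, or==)<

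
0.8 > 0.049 True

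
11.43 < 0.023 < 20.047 False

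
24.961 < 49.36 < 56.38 True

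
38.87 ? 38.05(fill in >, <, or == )>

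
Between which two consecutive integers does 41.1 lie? 41 and 42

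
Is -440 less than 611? Yes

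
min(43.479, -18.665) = -18.665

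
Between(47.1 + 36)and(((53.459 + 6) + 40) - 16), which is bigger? (((53.459 + 6) + 40) - 16)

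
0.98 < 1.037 True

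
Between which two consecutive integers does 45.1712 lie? 45 and 46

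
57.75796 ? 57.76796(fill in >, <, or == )<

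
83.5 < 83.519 True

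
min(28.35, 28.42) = 28.35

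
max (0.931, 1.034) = 1.034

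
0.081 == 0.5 False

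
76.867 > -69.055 True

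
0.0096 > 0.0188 False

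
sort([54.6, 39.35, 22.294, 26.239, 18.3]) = [18.3, 22.294, 26.239, 39.35, 54.6]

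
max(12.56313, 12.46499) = 12.56313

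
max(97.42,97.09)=97.42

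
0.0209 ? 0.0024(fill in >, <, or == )>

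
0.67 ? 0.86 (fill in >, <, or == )<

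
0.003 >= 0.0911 False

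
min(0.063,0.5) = 0.063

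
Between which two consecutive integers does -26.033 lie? -27 and -26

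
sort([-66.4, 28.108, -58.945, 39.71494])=[-66.4, -58.945, 28.108, 39.71494]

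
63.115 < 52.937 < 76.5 False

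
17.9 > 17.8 True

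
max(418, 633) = 633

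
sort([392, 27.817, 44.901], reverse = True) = [392, 44.901, 27.817]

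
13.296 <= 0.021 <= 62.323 False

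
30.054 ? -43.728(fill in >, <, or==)>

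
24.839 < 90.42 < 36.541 False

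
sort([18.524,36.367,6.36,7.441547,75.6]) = [6.36,7.441547,18.524,36.367,75.6]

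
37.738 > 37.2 True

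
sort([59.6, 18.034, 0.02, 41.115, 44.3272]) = [0.02, 18.034, 41.115, 44.3272, 59.6]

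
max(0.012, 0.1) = 0.1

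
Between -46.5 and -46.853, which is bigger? -46.5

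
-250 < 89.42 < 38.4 False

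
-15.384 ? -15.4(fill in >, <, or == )>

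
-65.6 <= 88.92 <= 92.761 True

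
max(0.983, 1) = 1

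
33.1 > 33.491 False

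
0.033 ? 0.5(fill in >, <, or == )<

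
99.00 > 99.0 False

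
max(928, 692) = 928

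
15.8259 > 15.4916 True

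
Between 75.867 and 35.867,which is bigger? 75.867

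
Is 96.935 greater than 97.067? No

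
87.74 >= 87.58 True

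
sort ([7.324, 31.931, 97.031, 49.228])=[7.324, 31.931, 49.228, 97.031]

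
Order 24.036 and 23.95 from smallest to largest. 23.95, 24.036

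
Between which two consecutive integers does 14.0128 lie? 14 and 15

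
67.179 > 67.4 False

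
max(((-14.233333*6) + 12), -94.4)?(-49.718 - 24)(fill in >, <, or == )>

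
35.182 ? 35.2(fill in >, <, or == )<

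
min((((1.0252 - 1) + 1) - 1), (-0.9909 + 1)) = 0.0091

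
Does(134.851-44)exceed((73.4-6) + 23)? Yes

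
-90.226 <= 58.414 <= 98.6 True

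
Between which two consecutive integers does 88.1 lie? 88 and 89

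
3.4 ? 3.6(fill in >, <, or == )<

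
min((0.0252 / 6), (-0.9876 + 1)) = 0.0042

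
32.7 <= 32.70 True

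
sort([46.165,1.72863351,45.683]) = [1.72863351,45.683,46.165]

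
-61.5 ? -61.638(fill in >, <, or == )>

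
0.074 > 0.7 False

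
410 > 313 True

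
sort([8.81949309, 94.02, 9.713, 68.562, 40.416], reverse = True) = [94.02, 68.562, 40.416, 9.713, 8.81949309]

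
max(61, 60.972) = 61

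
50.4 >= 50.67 False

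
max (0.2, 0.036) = 0.2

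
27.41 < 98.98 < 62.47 False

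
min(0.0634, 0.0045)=0.0045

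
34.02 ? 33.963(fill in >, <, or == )>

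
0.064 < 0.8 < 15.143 True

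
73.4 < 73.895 True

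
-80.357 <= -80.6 False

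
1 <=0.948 False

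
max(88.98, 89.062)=89.062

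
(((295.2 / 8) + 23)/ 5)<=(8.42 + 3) False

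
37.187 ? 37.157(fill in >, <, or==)>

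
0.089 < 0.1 True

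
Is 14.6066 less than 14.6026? No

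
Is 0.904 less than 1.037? Yes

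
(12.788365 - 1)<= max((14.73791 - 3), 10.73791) False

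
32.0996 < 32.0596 False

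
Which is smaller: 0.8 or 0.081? 0.081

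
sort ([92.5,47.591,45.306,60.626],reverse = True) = [92.5,60.626,47.591,45.306]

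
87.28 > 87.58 False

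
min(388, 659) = 388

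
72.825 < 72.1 False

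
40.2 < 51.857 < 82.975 True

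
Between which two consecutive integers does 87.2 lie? 87 and 88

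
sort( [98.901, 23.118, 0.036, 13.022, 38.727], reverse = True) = [98.901, 38.727, 23.118, 13.022, 0.036]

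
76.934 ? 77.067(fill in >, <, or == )<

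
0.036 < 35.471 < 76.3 True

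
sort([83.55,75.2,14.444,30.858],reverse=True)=[83.55,75.2,30.858,14.444]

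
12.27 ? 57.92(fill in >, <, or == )<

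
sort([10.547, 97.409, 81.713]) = [10.547, 81.713, 97.409]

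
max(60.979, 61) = 61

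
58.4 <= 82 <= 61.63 False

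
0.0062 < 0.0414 True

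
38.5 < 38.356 False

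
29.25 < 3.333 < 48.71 False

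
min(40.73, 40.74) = 40.73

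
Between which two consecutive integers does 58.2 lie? 58 and 59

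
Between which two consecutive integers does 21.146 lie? 21 and 22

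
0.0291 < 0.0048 False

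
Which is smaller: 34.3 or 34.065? 34.065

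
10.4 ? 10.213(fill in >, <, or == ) >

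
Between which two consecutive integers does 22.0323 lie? 22 and 23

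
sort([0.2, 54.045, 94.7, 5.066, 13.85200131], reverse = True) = [94.7, 54.045, 13.85200131, 5.066, 0.2]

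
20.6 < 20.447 False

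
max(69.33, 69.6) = 69.6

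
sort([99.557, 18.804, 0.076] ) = [0.076, 18.804, 99.557]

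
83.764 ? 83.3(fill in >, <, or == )>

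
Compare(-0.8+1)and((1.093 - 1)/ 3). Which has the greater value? (-0.8+1)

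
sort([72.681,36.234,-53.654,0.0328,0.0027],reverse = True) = [72.681,36.234,0.0328,0.0027,-53.654]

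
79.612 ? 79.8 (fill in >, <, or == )<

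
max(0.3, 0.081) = 0.3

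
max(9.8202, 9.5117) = 9.8202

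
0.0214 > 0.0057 True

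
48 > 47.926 True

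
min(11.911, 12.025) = 11.911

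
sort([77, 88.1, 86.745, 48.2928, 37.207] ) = [37.207, 48.2928, 77, 86.745, 88.1]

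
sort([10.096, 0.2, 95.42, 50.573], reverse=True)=[95.42, 50.573, 10.096, 0.2]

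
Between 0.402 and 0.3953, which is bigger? 0.402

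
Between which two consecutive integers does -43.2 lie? -44 and -43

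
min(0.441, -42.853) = -42.853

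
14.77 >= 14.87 False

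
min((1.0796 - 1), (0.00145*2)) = 0.0029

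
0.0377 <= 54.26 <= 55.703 True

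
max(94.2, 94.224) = 94.224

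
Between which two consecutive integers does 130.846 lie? 130 and 131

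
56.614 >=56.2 True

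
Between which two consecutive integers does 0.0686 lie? 0 and 1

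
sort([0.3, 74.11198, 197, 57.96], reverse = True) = [197, 74.11198, 57.96, 0.3]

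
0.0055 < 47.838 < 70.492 True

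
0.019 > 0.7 False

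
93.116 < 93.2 True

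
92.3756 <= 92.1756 False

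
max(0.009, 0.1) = 0.1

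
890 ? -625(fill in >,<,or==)>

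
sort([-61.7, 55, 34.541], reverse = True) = [55, 34.541, -61.7]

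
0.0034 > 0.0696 False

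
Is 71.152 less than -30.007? No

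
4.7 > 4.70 False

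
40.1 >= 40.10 True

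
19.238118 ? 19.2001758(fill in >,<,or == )>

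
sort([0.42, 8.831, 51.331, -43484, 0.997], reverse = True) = [51.331, 8.831, 0.997, 0.42, -43484]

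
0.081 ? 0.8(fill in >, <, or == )<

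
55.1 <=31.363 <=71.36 False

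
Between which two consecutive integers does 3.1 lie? 3 and 4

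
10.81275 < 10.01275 False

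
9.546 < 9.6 True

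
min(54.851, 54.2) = 54.2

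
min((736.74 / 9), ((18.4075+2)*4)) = 81.63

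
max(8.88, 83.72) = 83.72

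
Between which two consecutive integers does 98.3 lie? 98 and 99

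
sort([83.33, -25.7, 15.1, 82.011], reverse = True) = [83.33, 82.011, 15.1, -25.7]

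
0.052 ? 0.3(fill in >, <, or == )<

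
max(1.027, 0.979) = 1.027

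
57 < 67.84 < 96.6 True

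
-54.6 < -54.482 True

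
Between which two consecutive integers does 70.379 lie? 70 and 71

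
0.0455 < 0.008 False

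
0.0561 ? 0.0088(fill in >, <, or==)>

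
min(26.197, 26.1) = 26.1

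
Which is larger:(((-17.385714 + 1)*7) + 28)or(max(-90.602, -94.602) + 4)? (max(-90.602, -94.602) + 4)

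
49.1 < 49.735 True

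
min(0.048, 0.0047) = 0.0047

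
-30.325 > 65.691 False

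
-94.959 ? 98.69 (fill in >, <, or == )<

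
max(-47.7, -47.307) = -47.307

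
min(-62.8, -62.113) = -62.8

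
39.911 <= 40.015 True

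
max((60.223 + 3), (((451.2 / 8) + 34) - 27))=63.4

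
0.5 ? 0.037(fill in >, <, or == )>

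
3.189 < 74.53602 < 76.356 True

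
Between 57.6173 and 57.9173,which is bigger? 57.9173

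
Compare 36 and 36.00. They are equal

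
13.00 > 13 False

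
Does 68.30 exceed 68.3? No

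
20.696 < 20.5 False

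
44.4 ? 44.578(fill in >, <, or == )<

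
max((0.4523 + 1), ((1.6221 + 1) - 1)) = 1.6221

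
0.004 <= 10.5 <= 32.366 True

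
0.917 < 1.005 True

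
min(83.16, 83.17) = 83.16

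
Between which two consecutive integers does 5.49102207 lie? 5 and 6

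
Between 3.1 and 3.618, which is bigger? 3.618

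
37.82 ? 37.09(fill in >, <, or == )>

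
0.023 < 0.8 True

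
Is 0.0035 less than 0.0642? Yes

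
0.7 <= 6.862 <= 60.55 True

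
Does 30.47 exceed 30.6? No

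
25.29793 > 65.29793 False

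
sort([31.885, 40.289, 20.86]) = [20.86, 31.885, 40.289]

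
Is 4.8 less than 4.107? No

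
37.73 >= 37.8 False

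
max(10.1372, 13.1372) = 13.1372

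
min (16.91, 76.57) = 16.91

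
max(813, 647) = 813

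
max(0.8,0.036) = 0.8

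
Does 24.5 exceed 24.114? Yes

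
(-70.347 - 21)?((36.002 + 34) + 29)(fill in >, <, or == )<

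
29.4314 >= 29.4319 False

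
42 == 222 False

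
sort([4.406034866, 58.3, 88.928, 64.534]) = [4.406034866, 58.3, 64.534, 88.928]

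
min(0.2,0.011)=0.011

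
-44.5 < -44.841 False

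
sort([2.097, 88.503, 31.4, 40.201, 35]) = [2.097, 31.4, 35, 40.201, 88.503]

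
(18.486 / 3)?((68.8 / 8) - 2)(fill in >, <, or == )<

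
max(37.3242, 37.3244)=37.3244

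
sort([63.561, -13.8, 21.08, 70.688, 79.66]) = [-13.8, 21.08, 63.561, 70.688, 79.66]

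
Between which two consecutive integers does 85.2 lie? 85 and 86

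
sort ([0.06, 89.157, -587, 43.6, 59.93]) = [-587, 0.06, 43.6, 59.93, 89.157]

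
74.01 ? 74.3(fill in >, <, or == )<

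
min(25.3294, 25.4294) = 25.3294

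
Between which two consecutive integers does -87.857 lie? -88 and -87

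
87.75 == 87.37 False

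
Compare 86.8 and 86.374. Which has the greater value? 86.8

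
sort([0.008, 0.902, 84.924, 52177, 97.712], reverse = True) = [52177, 97.712, 84.924, 0.902, 0.008]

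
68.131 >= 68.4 False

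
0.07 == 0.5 False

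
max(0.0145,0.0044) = 0.0145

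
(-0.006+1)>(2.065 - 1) False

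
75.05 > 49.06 True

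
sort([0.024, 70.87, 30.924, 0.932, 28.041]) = [0.024, 0.932, 28.041, 30.924, 70.87]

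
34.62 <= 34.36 False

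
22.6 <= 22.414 False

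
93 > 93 False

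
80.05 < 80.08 True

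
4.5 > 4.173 True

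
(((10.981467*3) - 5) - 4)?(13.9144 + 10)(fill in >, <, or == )>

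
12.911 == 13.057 False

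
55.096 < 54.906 False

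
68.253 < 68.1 False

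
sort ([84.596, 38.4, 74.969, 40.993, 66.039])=[38.4, 40.993, 66.039, 74.969, 84.596]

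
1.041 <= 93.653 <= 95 True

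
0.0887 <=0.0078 False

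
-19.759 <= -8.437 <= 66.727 True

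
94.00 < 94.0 False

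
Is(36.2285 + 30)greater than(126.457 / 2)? Yes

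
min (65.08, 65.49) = 65.08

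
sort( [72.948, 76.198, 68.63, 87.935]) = [68.63, 72.948, 76.198, 87.935]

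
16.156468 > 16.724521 False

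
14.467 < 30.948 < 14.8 False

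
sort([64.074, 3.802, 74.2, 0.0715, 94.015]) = [0.0715, 3.802, 64.074, 74.2, 94.015]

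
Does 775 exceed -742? Yes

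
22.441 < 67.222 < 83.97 True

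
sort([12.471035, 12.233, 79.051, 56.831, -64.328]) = [-64.328, 12.233, 12.471035, 56.831, 79.051]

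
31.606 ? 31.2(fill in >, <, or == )>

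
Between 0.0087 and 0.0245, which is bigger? 0.0245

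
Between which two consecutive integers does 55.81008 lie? 55 and 56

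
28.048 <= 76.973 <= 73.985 False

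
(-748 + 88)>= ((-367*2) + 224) False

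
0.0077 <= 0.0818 True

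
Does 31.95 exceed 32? No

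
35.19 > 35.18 True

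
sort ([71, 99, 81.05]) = [71, 81.05, 99]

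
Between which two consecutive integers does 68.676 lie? 68 and 69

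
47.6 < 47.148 False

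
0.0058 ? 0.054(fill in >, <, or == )<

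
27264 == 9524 False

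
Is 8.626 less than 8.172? No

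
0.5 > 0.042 True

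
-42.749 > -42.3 False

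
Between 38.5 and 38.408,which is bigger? 38.5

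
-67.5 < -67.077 True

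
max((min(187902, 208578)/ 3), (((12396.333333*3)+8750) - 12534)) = 62634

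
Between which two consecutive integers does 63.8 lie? 63 and 64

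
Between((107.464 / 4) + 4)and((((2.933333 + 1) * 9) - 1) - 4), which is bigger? ((107.464 / 4) + 4)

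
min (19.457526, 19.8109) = 19.457526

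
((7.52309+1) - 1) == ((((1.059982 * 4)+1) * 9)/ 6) False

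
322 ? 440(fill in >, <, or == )<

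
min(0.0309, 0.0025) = 0.0025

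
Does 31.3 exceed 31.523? No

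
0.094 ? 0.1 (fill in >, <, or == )<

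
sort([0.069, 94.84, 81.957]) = [0.069, 81.957, 94.84]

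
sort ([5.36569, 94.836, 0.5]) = [0.5, 5.36569, 94.836]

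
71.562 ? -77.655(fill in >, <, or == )>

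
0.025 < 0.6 True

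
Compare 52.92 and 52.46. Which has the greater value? 52.92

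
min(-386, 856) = -386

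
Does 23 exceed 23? No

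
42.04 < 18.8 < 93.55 False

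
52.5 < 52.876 True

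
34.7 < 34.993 True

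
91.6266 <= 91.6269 True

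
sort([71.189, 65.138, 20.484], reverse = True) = [71.189, 65.138, 20.484]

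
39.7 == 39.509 False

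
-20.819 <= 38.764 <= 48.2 True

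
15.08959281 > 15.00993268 True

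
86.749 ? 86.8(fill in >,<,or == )<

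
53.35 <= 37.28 False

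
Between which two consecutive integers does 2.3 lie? 2 and 3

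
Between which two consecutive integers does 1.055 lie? 1 and 2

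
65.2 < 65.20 False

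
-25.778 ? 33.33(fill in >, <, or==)<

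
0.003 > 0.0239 False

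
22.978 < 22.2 False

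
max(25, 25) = 25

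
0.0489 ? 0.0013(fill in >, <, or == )>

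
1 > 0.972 True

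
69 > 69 False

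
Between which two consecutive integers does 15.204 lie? 15 and 16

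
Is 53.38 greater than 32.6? Yes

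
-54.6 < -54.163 True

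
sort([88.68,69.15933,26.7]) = [26.7,69.15933,88.68]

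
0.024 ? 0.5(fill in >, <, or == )<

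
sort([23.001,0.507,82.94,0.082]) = [0.082,0.507,23.001,82.94]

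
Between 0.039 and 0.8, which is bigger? 0.8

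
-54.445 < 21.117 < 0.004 False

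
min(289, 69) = 69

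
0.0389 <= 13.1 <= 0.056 False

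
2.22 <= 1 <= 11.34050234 False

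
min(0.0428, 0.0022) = 0.0022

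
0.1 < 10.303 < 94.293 True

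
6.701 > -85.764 True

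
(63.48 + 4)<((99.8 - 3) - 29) True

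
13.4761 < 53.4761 True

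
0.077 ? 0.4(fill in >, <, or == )<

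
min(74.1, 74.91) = 74.1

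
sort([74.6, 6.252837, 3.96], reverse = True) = [74.6, 6.252837, 3.96]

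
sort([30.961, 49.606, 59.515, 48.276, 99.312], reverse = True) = [99.312, 59.515, 49.606, 48.276, 30.961]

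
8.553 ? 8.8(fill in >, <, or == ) <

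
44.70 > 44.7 False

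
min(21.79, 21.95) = 21.79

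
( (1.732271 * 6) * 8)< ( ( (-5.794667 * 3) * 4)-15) False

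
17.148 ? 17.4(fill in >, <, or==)<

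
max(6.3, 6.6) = 6.6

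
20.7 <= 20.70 True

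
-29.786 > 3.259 False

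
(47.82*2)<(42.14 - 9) False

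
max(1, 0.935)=1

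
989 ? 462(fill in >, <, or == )>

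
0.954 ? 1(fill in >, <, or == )<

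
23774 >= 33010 False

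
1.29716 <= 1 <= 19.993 False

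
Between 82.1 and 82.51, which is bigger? 82.51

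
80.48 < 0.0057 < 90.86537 False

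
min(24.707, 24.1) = 24.1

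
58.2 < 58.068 False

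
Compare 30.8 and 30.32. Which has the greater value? 30.8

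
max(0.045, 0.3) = 0.3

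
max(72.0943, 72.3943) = 72.3943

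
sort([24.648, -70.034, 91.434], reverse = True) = [91.434, 24.648, -70.034]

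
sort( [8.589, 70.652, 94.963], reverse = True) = [94.963, 70.652, 8.589]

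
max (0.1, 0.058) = 0.1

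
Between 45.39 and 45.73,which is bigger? 45.73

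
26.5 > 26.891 False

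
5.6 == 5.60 True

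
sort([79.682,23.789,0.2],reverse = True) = [79.682,23.789,0.2]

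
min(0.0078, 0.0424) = 0.0078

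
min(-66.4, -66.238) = -66.4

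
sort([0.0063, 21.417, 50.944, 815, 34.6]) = [0.0063, 21.417, 34.6, 50.944, 815]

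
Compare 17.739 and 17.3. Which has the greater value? 17.739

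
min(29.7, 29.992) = 29.7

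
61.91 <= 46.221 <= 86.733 False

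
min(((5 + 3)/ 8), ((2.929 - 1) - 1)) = 0.929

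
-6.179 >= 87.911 False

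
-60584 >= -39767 False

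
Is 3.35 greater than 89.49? No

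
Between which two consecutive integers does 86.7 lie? 86 and 87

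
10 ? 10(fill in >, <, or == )==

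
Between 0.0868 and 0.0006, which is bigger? 0.0868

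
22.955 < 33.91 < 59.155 True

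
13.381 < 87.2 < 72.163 False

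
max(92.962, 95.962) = 95.962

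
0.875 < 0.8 False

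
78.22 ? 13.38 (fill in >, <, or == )>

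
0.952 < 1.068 True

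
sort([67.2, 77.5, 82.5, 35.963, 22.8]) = [22.8, 35.963, 67.2, 77.5, 82.5]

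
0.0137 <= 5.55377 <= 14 True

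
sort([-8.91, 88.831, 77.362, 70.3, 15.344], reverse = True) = [88.831, 77.362, 70.3, 15.344, -8.91]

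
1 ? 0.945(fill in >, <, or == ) >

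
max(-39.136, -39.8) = -39.136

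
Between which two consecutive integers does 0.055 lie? 0 and 1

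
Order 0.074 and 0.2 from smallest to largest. 0.074,0.2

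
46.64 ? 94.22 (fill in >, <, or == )<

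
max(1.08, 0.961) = 1.08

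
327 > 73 True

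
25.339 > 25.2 True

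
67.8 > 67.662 True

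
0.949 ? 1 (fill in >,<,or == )<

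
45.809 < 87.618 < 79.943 False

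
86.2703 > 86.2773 False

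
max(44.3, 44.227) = 44.3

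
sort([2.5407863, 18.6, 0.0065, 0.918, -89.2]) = [-89.2, 0.0065, 0.918, 2.5407863, 18.6]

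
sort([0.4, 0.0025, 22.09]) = [0.0025, 0.4, 22.09]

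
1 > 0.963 True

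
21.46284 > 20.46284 True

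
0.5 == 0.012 False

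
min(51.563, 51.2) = 51.2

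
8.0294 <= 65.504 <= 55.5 False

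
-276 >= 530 False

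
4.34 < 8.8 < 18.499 True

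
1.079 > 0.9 True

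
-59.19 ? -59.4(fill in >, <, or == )>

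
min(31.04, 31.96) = 31.04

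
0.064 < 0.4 True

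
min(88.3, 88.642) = 88.3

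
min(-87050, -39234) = -87050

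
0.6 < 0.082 False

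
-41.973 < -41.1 True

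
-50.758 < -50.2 True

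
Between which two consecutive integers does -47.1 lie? -48 and -47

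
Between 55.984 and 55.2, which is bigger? 55.984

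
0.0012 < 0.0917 True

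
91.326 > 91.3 True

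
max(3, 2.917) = 3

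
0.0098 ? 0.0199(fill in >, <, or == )<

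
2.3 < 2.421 True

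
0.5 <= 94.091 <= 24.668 False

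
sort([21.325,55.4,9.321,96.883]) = [9.321,21.325,55.4,96.883]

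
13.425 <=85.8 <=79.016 False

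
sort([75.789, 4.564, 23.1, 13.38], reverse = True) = [75.789, 23.1, 13.38, 4.564]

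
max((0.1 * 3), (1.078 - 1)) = 0.3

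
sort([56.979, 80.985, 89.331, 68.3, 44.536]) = [44.536, 56.979, 68.3, 80.985, 89.331]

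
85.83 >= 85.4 True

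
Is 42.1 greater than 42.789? No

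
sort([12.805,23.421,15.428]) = [12.805,15.428,23.421]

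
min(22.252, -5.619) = -5.619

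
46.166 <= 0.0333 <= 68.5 False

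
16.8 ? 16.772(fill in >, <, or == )>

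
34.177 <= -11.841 False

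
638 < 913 True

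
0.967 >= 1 False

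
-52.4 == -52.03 False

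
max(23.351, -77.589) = 23.351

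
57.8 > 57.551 True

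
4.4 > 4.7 False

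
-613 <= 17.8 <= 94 True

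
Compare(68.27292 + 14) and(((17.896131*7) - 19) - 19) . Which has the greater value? (((17.896131*7) - 19) - 19)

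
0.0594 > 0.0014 True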